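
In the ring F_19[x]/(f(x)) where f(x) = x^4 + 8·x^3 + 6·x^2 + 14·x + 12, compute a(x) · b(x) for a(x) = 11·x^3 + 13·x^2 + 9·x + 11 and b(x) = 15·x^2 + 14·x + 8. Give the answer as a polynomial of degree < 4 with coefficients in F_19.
a · b ≡ x^3 + 16·x^2 + 3·x + 17 (mod f(x))

Multiply as integer polynomials: a · b = 165·x^5 + 349·x^4 + 405·x^3 + 395·x^2 + 226·x + 88. Reducing coefficients mod 19: a · b ≡ 13·x^5 + 7·x^4 + 6·x^3 + 15·x^2 + 17·x + 12. Now divide by f(x) = x^4 + 8·x^3 + 6·x^2 + 14·x + 12 in F_19[x], eliminating the leading term at each step:
  leading term 13·x^5: subtract (13·x)·f(x) = 13·x^5 + 9·x^4 + 2·x^3 + 11·x^2 + 4·x, leaving 17·x^4 + 4·x^3 + 4·x^2 + 13·x + 12 (coefficients mod 19)
  leading term 17·x^4: subtract (17)·f(x) = 17·x^4 + 3·x^3 + 7·x^2 + 10·x + 14, leaving x^3 + 16·x^2 + 3·x + 17 (coefficients mod 19)
The degree is now < 4, so this is the remainder. Hence a · b ≡ x^3 + 16·x^2 + 3·x + 17 in F_19[x]/(f).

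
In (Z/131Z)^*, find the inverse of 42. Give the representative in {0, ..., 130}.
42^(−1) ≡ 78 (mod 131)

Apply the extended Euclidean algorithm to (131, 42), tracking rows (r, s, t) with s·131 + t·42 = r. Each division r_prev = q·r_cur + r_new produces the new row as (previous row) − q·(current row):
  row A: (131, 1, 0)   [1·131 + 0·42 = 131]
  row B: (42, 0, 1)   [0·131 + 1·42 = 42]
  131 = 3·42 + 5   → row C = row A − 3·row B = (5, 1, −3)   [check: 1·131 − 3·42 = 5]
  42 = 8·5 + 2   → row D = row B − 8·row C = (2, −8, 25)   [check: −8·131 + 25·42 = 2]
  5 = 2·2 + 1   → row E = row C − 2·row D = (1, 17, −53)   [check: 17·131 − 53·42 = 1]
  2 = 2·1 + 0   → remainder 0, stop. gcd = 1 (last nonzero row E).
The gcd is 1, so 42 is invertible mod 131. The last nonzero row gives 17·131 − 53·42 = 1, so t = −53. So 42^(−1) ≡ −53 ≡ 78 (mod 131). Verify: 42 · 78 = 3276 ≡ 1 (mod 131). ✓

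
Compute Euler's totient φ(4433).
φ is multiplicative, with φ(p^e) = p^e − p^(e−1). Factorise 4433 = 11 · 13 · 31. Then
  φ(4433) = (11 − 1) · (13 − 1) · (31 − 1) = 10 · 12 · 30 = 3600.

Final answer: φ(4433) = 3600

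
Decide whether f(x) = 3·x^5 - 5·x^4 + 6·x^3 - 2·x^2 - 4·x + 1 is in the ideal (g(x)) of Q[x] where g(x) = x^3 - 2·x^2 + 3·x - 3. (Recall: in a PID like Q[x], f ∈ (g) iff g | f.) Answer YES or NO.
In Q[x] the ideal (g) consists of all multiples of g, so f ∈ (g) iff g | f, i.e. iff the remainder of f on division by g is 0. Divide f by g (g is monic, so eliminate the leading term of the running remainder at each step):
  leading term 3·x^5: subtract (3·x^2)·g(x) = 3·x^5 - 6·x^4 + 9·x^3 - 9·x^2, leaving x^4 - 3·x^3 + 7·x^2 - 4·x + 1
  leading term x^4: subtract (x)·g(x) = x^4 - 2·x^3 + 3·x^2 - 3·x, leaving -x^3 + 4·x^2 - x + 1
  leading term -x^3: subtract (-1)·g(x) = -x^3 + 2·x^2 - 3·x + 3, leaving 2·x^2 + 2·x - 2
The remainder r(x) = 2·x^2 + 2·x - 2 ≠ 0 (and deg r < deg g), so g ∤ f, i.e. f ∉ (g).

Final answer: NO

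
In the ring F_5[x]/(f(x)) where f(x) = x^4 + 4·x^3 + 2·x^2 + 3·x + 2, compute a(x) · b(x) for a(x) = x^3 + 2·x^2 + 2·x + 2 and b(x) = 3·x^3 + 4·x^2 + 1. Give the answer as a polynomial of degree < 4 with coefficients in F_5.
Multiply as integer polynomials: a · b = 3·x^6 + 10·x^5 + 14·x^4 + 15·x^3 + 10·x^2 + 2·x + 2. Reducing coefficients mod 5: a · b ≡ 3·x^6 + 4·x^4 + 2·x + 2. Now divide by f(x) = x^4 + 4·x^3 + 2·x^2 + 3·x + 2 in F_5[x], eliminating the leading term at each step:
  leading term 3·x^6: subtract (3·x^2)·f(x) = 3·x^6 + 2·x^5 + x^4 + 4·x^3 + x^2, leaving 3·x^5 + 3·x^4 + x^3 + 4·x^2 + 2·x + 2 (coefficients mod 5)
  leading term 3·x^5: subtract (3·x)·f(x) = 3·x^5 + 2·x^4 + x^3 + 4·x^2 + x, leaving x^4 + x + 2 (coefficients mod 5)
  leading term x^4: subtract (1)·f(x) = x^4 + 4·x^3 + 2·x^2 + 3·x + 2, leaving x^3 + 3·x^2 + 3·x (coefficients mod 5)
The degree is now < 4, so this is the remainder. Hence a · b ≡ x^3 + 3·x^2 + 3·x in F_5[x]/(f).

Final answer: a · b ≡ x^3 + 3·x^2 + 3·x (mod f(x))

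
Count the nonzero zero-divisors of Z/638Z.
Z/638Z has 357 nonzero zero-divisors

In Z/638Z each nonzero element is either a unit (gcd with 638 is 1) or a zero-divisor (gcd > 1). The number of units is φ(638): factorise 638 = 2 · 11 · 29, so φ(638) = (2 − 1) · (11 − 1) · (29 − 1) = 1 · 10 · 28 = 280. The nonzero elements number 638 − 1 = 637. Hence the nonzero zero-divisors number 637 − 280 = 357.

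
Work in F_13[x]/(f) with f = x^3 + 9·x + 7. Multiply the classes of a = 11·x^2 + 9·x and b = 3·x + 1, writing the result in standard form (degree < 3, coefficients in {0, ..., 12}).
Multiply as integer polynomials: a · b = 33·x^3 + 38·x^2 + 9·x. Reducing coefficients mod 13: a · b ≡ 7·x^3 + 12·x^2 + 9·x. Now divide by f(x) = x^3 + 9·x + 7 in F_13[x], eliminating the leading term at each step:
  leading term 7·x^3: subtract (7)·f(x) = 7·x^3 + 11·x + 10, leaving 12·x^2 + 11·x + 3 (coefficients mod 13)
The degree is now < 3, so this is the remainder. Hence a · b ≡ 12·x^2 + 11·x + 3 in F_13[x]/(f).

Final answer: a · b ≡ 12·x^2 + 11·x + 3 (mod f(x))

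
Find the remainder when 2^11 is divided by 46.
Use repeated squaring. Binary(11) = 1011. Walk through the bits of the exponent 11 left-to-right: at each bit after the leading one, square the running value, then multiply by 2 if the bit is 1 (always reducing mod 46):
  bit 1 = 1 (leading): start with 2.
  bit 2 = 0: square 2^2 = 4 (mod 46).
  bit 3 = 1: square 4^2 = 16; bit is 1, so multiply 16·2 = 32 (mod 46).
  bit 4 = 1: square 32^2 = 1024 ≡ 12; bit is 1, so multiply 12·2 = 24 (mod 46).
Final value: 2^11 ≡ 24 (mod 46).

Final answer: 24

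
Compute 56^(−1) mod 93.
Apply the extended Euclidean algorithm to (93, 56), tracking rows (r, s, t) with s·93 + t·56 = r. Each division r_prev = q·r_cur + r_new produces the new row as (previous row) − q·(current row):
  row A: (93, 1, 0)   [1·93 + 0·56 = 93]
  row B: (56, 0, 1)   [0·93 + 1·56 = 56]
  93 = 1·56 + 37   → row C = row A − 1·row B = (37, 1, −1)   [check: 1·93 − 1·56 = 37]
  56 = 1·37 + 19   → row D = row B − 1·row C = (19, −1, 2)   [check: −1·93 + 2·56 = 19]
  37 = 1·19 + 18   → row E = row C − 1·row D = (18, 2, −3)   [check: 2·93 − 3·56 = 18]
  19 = 1·18 + 1   → row F = row D − 1·row E = (1, −3, 5)   [check: −3·93 + 5·56 = 1]
  18 = 18·1 + 0   → remainder 0, stop. gcd = 1 (last nonzero row F).
The gcd is 1, so 56 is invertible mod 93. The last nonzero row gives −3·93 + 5·56 = 1, so t = 5. So 56^(−1) ≡ 5 (mod 93). Verify: 56 · 5 = 280 ≡ 1 (mod 93). ✓

Final answer: 56^(−1) ≡ 5 (mod 93)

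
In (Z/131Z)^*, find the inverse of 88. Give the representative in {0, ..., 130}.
88^(−1) ≡ 67 (mod 131)

Apply the extended Euclidean algorithm to (131, 88), tracking rows (r, s, t) with s·131 + t·88 = r. Each division r_prev = q·r_cur + r_new produces the new row as (previous row) − q·(current row):
  row A: (131, 1, 0)   [1·131 + 0·88 = 131]
  row B: (88, 0, 1)   [0·131 + 1·88 = 88]
  131 = 1·88 + 43   → row C = row A − 1·row B = (43, 1, −1)   [check: 1·131 − 1·88 = 43]
  88 = 2·43 + 2   → row D = row B − 2·row C = (2, −2, 3)   [check: −2·131 + 3·88 = 2]
  43 = 21·2 + 1   → row E = row C − 21·row D = (1, 43, −64)   [check: 43·131 − 64·88 = 1]
  2 = 2·1 + 0   → remainder 0, stop. gcd = 1 (last nonzero row E).
The gcd is 1, so 88 is invertible mod 131. The last nonzero row gives 43·131 − 64·88 = 1, so t = −64. So 88^(−1) ≡ −64 ≡ 67 (mod 131). Verify: 88 · 67 = 5896 ≡ 1 (mod 131). ✓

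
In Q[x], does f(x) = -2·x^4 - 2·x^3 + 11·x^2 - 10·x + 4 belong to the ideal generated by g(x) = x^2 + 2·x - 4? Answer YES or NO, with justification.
In Q[x] the ideal (g) consists of all multiples of g, so f ∈ (g) iff g | f, i.e. iff the remainder of f on division by g is 0. Divide f by g (g is monic, so eliminate the leading term of the running remainder at each step):
  leading term -2·x^4: subtract (-2·x^2)·g(x) = -2·x^4 - 4·x^3 + 8·x^2, leaving 2·x^3 + 3·x^2 - 10·x + 4
  leading term 2·x^3: subtract (2·x)·g(x) = 2·x^3 + 4·x^2 - 8·x, leaving -x^2 - 2·x + 4
  leading term -x^2: subtract (-1)·g(x) = -x^2 - 2·x + 4, leaving 0
The remainder is 0, so f(x) = g(x) · h(x) with h(x) = -2·x^2 + 2·x - 1. Hence g | f, i.e. f ∈ (g).

Final answer: YES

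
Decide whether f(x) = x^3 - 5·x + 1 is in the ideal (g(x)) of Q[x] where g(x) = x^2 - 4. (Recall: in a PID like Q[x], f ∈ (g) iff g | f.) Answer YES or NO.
In Q[x] the ideal (g) consists of all multiples of g, so f ∈ (g) iff g | f, i.e. iff the remainder of f on division by g is 0. Divide f by g (g is monic, so eliminate the leading term of the running remainder at each step):
  leading term x^3: subtract (x)·g(x) = x^3 - 4·x, leaving 1 - x
The remainder r(x) = 1 - x ≠ 0 (and deg r < deg g), so g ∤ f, i.e. f ∉ (g).

Final answer: NO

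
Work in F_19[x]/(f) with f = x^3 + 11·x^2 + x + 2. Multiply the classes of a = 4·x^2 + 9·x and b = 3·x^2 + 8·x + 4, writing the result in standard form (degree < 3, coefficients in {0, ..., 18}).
Multiply as integer polynomials: a · b = 12·x^4 + 59·x^3 + 88·x^2 + 36·x. Reducing coefficients mod 19: a · b ≡ 12·x^4 + 2·x^3 + 12·x^2 + 17·x. Now divide by f(x) = x^3 + 11·x^2 + x + 2 in F_19[x], eliminating the leading term at each step:
  leading term 12·x^4: subtract (12·x)·f(x) = 12·x^4 + 18·x^3 + 12·x^2 + 5·x, leaving 3·x^3 + 12·x (coefficients mod 19)
  leading term 3·x^3: subtract (3)·f(x) = 3·x^3 + 14·x^2 + 3·x + 6, leaving 5·x^2 + 9·x + 13 (coefficients mod 19)
The degree is now < 3, so this is the remainder. Hence a · b ≡ 5·x^2 + 9·x + 13 in F_19[x]/(f).

Final answer: a · b ≡ 5·x^2 + 9·x + 13 (mod f(x))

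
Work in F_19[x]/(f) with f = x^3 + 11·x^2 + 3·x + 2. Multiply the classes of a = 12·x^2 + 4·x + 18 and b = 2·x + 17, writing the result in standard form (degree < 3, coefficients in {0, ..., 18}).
a · b ≡ 5·x^2 + 13·x + 11 (mod f(x))

Multiply as integer polynomials: a · b = 24·x^3 + 212·x^2 + 104·x + 306. Reducing coefficients mod 19: a · b ≡ 5·x^3 + 3·x^2 + 9·x + 2. Now divide by f(x) = x^3 + 11·x^2 + 3·x + 2 in F_19[x], eliminating the leading term at each step:
  leading term 5·x^3: subtract (5)·f(x) = 5·x^3 + 17·x^2 + 15·x + 10, leaving 5·x^2 + 13·x + 11 (coefficients mod 19)
The degree is now < 3, so this is the remainder. Hence a · b ≡ 5·x^2 + 13·x + 11 in F_19[x]/(f).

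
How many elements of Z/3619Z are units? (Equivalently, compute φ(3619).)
Z/3619Z has φ(3619) = 2760 units

An element a ∈ Z/3619Z is a unit iff gcd(a, 3619) = 1, so the number of units is φ(3619). φ is multiplicative, with φ(p^e) = p^e − p^(e−1). Factorise 3619 = 7 · 11 · 47. Then
  φ(3619) = (7 − 1) · (11 − 1) · (47 − 1) = 6 · 10 · 46 = 2760.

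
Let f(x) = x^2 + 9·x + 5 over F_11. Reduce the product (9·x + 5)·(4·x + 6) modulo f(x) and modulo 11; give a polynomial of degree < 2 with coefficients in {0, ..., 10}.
a · b ≡ 3·x + 4 (mod f(x))

Multiply as integer polynomials: a · b = 36·x^2 + 74·x + 30. Reducing coefficients mod 11: a · b ≡ 3·x^2 + 8·x + 8. Now divide by f(x) = x^2 + 9·x + 5 in F_11[x], eliminating the leading term at each step:
  leading term 3·x^2: subtract (3)·f(x) = 3·x^2 + 5·x + 4, leaving 3·x + 4 (coefficients mod 11)
The degree is now < 2, so this is the remainder. Hence a · b ≡ 3·x + 4 in F_11[x]/(f).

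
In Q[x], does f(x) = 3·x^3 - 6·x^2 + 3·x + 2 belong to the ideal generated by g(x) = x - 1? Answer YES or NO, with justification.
In Q[x] the ideal (g) consists of all multiples of g, so f ∈ (g) iff g | f, i.e. iff the remainder of f on division by g is 0. Divide f by g (g is monic, so eliminate the leading term of the running remainder at each step):
  leading term 3·x^3: subtract (3·x^2)·g(x) = 3·x^3 - 3·x^2, leaving -3·x^2 + 3·x + 2
  leading term -3·x^2: subtract (-3·x)·g(x) = -3·x^2 + 3·x, leaving 2
The remainder r(x) = 2 ≠ 0 (and deg r < deg g), so g ∤ f, i.e. f ∉ (g).

Final answer: NO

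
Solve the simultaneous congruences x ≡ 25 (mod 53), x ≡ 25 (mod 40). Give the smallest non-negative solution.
x ≡ 25 (mod 2120); the representative in [0, 2120) is 25

The moduli 53, 40 are pairwise coprime, so by the CRT there is a unique solution mod 53·40 = 2120.
Solve by successive substitution. Start with x ≡ 25 (mod 53).
  Combine with x ≡ 25 (mod 40): write x = 25 + 53·t and require 25 + 53·t ≡ 25 (mod 40), i.e. 53·t ≡ 25 − 25 ≡ 0 (mod 40). Since 53^(−1) ≡ 37 (mod 40) (53 ≡ 13 (mod 40)), t ≡ 37·0 ≡ 0 (mod 40). So x ≡ 25 + 53·0 = 25 (mod 2120).
Unique solution in [0, 2120): x = 25.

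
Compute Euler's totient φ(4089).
φ is multiplicative, with φ(p^e) = p^e − p^(e−1). Factorise 4089 = 3 · 29 · 47. Then
  φ(4089) = (3 − 1) · (29 − 1) · (47 − 1) = 2 · 28 · 46 = 2576.

Final answer: φ(4089) = 2576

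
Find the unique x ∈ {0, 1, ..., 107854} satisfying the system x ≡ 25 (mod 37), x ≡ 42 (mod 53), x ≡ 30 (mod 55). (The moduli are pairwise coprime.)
x ≡ 81980 (mod 107855); the representative in [0, 107855) is 81980

The moduli 37, 53, 55 are pairwise coprime, so by the CRT there is a unique solution mod 37·53·55 = 107855.
Solve by successive substitution. Start with x ≡ 25 (mod 37).
  Combine with x ≡ 42 (mod 53): write x = 25 + 37·t and require 25 + 37·t ≡ 42 (mod 53), i.e. 37·t ≡ 42 − 25 ≡ 17 (mod 53). Since 37^(−1) ≡ 43 (mod 53), t ≡ 43·17 ≡ 42 (mod 53). So x ≡ 25 + 37·42 = 1579 (mod 1961).
  Combine with x ≡ 30 (mod 55): write x = 1579 + 1961·t and require 1579 + 1961·t ≡ 30 (mod 55), i.e. 1961·t ≡ 30 − 1579 ≡ 46 (mod 55). Since 1961^(−1) ≡ 26 (mod 55) (1961 ≡ 36 (mod 55)), t ≡ 26·46 ≡ 41 (mod 55). So x ≡ 1579 + 1961·41 = 81980 (mod 107855).
Unique solution in [0, 107855): x = 81980.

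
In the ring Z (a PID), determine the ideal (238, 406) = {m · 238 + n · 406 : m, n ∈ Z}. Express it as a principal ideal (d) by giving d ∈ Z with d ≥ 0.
In the PID Z, (a, b) is generated by gcd(a, b). Compute gcd(406, 238) with the extended Euclidean algorithm, tracking rows (r, s, t) with s·406 + t·238 = r:
  row A: (406, 1, 0)   [1·406 + 0·238 = 406]
  row B: (238, 0, 1)   [0·406 + 1·238 = 238]
  406 = 1·238 + 168   → row C = row A − 1·row B = (168, 1, −1)   [check: 1·406 − 1·238 = 168]
  238 = 1·168 + 70   → row D = row B − 1·row C = (70, −1, 2)   [check: −1·406 + 2·238 = 70]
  168 = 2·70 + 28   → row E = row C − 2·row D = (28, 3, −5)   [check: 3·406 − 5·238 = 28]
  70 = 2·28 + 14   → row F = row D − 2·row E = (14, −7, 12)   [check: −7·406 + 12·238 = 14]
  28 = 2·14 + 0   → remainder 0, stop. gcd = 14 (last nonzero row F).
So gcd(238, 406) = 14, with Bézout identity −7·406 + 12·238 = 14. Containment (⊇): the Bézout identity exhibits 14 as an element of (238, 406), giving (14) ⊆ (238, 406). Containment (⊆): since 14 | 238 and 14 | 406 (238 = 14·17, 406 = 14·29), every Z-linear combination of 238 and 406 is divisible by 14, so (238, 406) ⊆ (14). Therefore (238, 406) = (14), d = 14.

Final answer: (238, 406) = (14); d = 14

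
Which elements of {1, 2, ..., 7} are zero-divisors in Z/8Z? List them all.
An element a ∈ Z/8Z (with a ≠ 0) is a zero-divisor iff gcd(a, 8) > 1 (because a is a unit precisely when gcd(a, n) = 1, and in Z/nZ every nonzero, non-unit element is a zero-divisor). Scan a = 1, ..., 7 and keep those with gcd(a, 8) > 1:
  gcd(2, 8) = 2, gcd(4, 8) = 4, gcd(6, 8) = 2.
All other a ∈ {1, ..., 7} have gcd(a, 8) = 1 and are units. So the nonzero zero-divisors are exactly the 3 values of a appearing in this scan.

Final answer: nonzero zero-divisors of Z/8Z = {2, 4, 6}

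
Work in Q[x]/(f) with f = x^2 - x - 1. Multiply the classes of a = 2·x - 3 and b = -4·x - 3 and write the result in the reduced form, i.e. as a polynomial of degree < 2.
First multiply in Q[x] without reducing: a · b = -8·x^2 + 6·x + 9. Now divide by f(x) = x^2 - x - 1, eliminating the leading term at each step:
  leading term -8·x^2: subtract (-8)·f(x) = -8·x^2 + 8·x + 8, leaving 1 - 2·x
The degree is now < 2, so this is the remainder. Hence a · b ≡ 1 - 2·x in Q[x]/(f).

Final answer: a · b ≡ 1 - 2·x (mod f(x))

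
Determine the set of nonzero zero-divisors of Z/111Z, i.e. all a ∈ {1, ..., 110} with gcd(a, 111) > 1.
An element a ∈ Z/111Z (with a ≠ 0) is a zero-divisor iff gcd(a, 111) > 1 (because a is a unit precisely when gcd(a, n) = 1, and in Z/nZ every nonzero, non-unit element is a zero-divisor). Scan a = 1, ..., 110 and keep those with gcd(a, 111) > 1:
  gcd(3, 111) = 3, gcd(6, 111) = 3, gcd(9, 111) = 3, gcd(12, 111) = 3, gcd(15, 111) = 3, gcd(18, 111) = 3, gcd(21, 111) = 3, gcd(24, 111) = 3, gcd(27, 111) = 3, gcd(30, 111) = 3, gcd(33, 111) = 3, gcd(36, 111) = 3, gcd(37, 111) = 37, gcd(39, 111) = 3, gcd(42, 111) = 3, gcd(45, 111) = 3, gcd(48, 111) = 3, gcd(51, 111) = 3, gcd(54, 111) = 3, gcd(57, 111) = 3, gcd(60, 111) = 3, gcd(63, 111) = 3, gcd(66, 111) = 3, gcd(69, 111) = 3, gcd(72, 111) = 3, gcd(74, 111) = 37, gcd(75, 111) = 3, gcd(78, 111) = 3, gcd(81, 111) = 3, gcd(84, 111) = 3, gcd(87, 111) = 3, gcd(90, 111) = 3, gcd(93, 111) = 3, gcd(96, 111) = 3, gcd(99, 111) = 3, gcd(102, 111) = 3, gcd(105, 111) = 3, gcd(108, 111) = 3.
All other a ∈ {1, ..., 110} have gcd(a, 111) = 1 and are units. So the nonzero zero-divisors are exactly the 38 values of a appearing in this scan.

Final answer: nonzero zero-divisors of Z/111Z = {3, 6, 9, 12, 15, 18, 21, 24, 27, 30, 33, 36, 37, 39, 42, 45, 48, 51, 54, 57, 60, 63, 66, 69, 72, 74, 75, 78, 81, 84, 87, 90, 93, 96, 99, 102, 105, 108}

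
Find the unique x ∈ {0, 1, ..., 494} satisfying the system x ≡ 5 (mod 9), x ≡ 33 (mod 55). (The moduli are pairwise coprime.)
The moduli 9, 55 are pairwise coprime, so by the CRT there is a unique solution mod 9·55 = 495.
Solve by successive substitution. Start with x ≡ 5 (mod 9).
  Combine with x ≡ 33 (mod 55): write x = 5 + 9·t and require 5 + 9·t ≡ 33 (mod 55), i.e. 9·t ≡ 33 − 5 ≡ 28 (mod 55). Since 9^(−1) ≡ 49 (mod 55), t ≡ 49·28 ≡ 52 (mod 55). So x ≡ 5 + 9·52 = 473 (mod 495).
Unique solution in [0, 495): x = 473.

Final answer: x ≡ 473 (mod 495); the representative in [0, 495) is 473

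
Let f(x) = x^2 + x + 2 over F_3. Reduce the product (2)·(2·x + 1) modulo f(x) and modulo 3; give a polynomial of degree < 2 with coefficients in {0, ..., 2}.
Multiply as integer polynomials: a · b = 4·x + 2. Reducing coefficients mod 3: a · b ≡ x + 2. This already has degree < 2, so no reduction by f is needed. Hence a · b ≡ x + 2 in F_3[x]/(f).

Final answer: a · b ≡ x + 2 (mod f(x))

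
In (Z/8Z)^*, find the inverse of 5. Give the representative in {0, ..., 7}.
5^(−1) ≡ 5 (mod 8)

Apply the extended Euclidean algorithm to (8, 5), tracking rows (r, s, t) with s·8 + t·5 = r. Each division r_prev = q·r_cur + r_new produces the new row as (previous row) − q·(current row):
  row A: (8, 1, 0)   [1·8 + 0·5 = 8]
  row B: (5, 0, 1)   [0·8 + 1·5 = 5]
  8 = 1·5 + 3   → row C = row A − 1·row B = (3, 1, −1)   [check: 1·8 − 1·5 = 3]
  5 = 1·3 + 2   → row D = row B − 1·row C = (2, −1, 2)   [check: −1·8 + 2·5 = 2]
  3 = 1·2 + 1   → row E = row C − 1·row D = (1, 2, −3)   [check: 2·8 − 3·5 = 1]
  2 = 2·1 + 0   → remainder 0, stop. gcd = 1 (last nonzero row E).
The gcd is 1, so 5 is invertible mod 8. The last nonzero row gives 2·8 − 3·5 = 1, so t = −3. So 5^(−1) ≡ −3 ≡ 5 (mod 8). Verify: 5 · 5 = 25 ≡ 1 (mod 8). ✓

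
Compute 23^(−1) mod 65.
Apply the extended Euclidean algorithm to (65, 23), tracking rows (r, s, t) with s·65 + t·23 = r. Each division r_prev = q·r_cur + r_new produces the new row as (previous row) − q·(current row):
  row A: (65, 1, 0)   [1·65 + 0·23 = 65]
  row B: (23, 0, 1)   [0·65 + 1·23 = 23]
  65 = 2·23 + 19   → row C = row A − 2·row B = (19, 1, −2)   [check: 1·65 − 2·23 = 19]
  23 = 1·19 + 4   → row D = row B − 1·row C = (4, −1, 3)   [check: −1·65 + 3·23 = 4]
  19 = 4·4 + 3   → row E = row C − 4·row D = (3, 5, −14)   [check: 5·65 − 14·23 = 3]
  4 = 1·3 + 1   → row F = row D − 1·row E = (1, −6, 17)   [check: −6·65 + 17·23 = 1]
  3 = 3·1 + 0   → remainder 0, stop. gcd = 1 (last nonzero row F).
The gcd is 1, so 23 is invertible mod 65. The last nonzero row gives −6·65 + 17·23 = 1, so t = 17. So 23^(−1) ≡ 17 (mod 65). Verify: 23 · 17 = 391 ≡ 1 (mod 65). ✓

Final answer: 23^(−1) ≡ 17 (mod 65)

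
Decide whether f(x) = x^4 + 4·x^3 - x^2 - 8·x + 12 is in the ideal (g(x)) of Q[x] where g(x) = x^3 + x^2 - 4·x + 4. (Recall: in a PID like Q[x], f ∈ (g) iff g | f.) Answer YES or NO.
YES

In Q[x] the ideal (g) consists of all multiples of g, so f ∈ (g) iff g | f, i.e. iff the remainder of f on division by g is 0. Divide f by g (g is monic, so eliminate the leading term of the running remainder at each step):
  leading term x^4: subtract (x)·g(x) = x^4 + x^3 - 4·x^2 + 4·x, leaving 3·x^3 + 3·x^2 - 12·x + 12
  leading term 3·x^3: subtract (3)·g(x) = 3·x^3 + 3·x^2 - 12·x + 12, leaving 0
The remainder is 0, so f(x) = g(x) · h(x) with h(x) = x + 3. Hence g | f, i.e. f ∈ (g).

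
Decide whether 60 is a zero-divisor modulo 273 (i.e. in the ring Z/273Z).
YES

gcd(60, 273) = 3 > 1, so 60 is not a unit in Z/273Z. In Z/nZ every nonzero non-unit is a zero-divisor: explicitly, take b = 273/gcd = 91 ≠ 0 (mod 273); then 60·91 = 5460 = 20·273, i.e. 60·91 ≡ 0 (mod 273). So 60 is a zero-divisor.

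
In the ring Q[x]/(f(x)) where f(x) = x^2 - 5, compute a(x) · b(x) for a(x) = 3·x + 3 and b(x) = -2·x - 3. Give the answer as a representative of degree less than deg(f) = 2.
a · b ≡ -15·x - 39 (mod f(x))

First multiply in Q[x] without reducing: a · b = -6·x^2 - 15·x - 9. Now divide by f(x) = x^2 - 5, eliminating the leading term at each step:
  leading term -6·x^2: subtract (-6)·f(x) = 30 - 6·x^2, leaving -15·x - 39
The degree is now < 2, so this is the remainder. Hence a · b ≡ -15·x - 39 in Q[x]/(f).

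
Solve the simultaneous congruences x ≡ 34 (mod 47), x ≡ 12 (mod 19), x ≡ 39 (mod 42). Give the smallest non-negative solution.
x ≡ 11925 (mod 37506); the representative in [0, 37506) is 11925

The moduli 47, 19, 42 are pairwise coprime, so by the CRT there is a unique solution mod 47·19·42 = 37506.
Solve by successive substitution. Start with x ≡ 34 (mod 47).
  Combine with x ≡ 12 (mod 19): write x = 34 + 47·t and require 34 + 47·t ≡ 12 (mod 19), i.e. 47·t ≡ 12 − 34 ≡ 16 (mod 19). Since 47^(−1) ≡ 17 (mod 19) (47 ≡ 9 (mod 19)), t ≡ 17·16 ≡ 6 (mod 19). So x ≡ 34 + 47·6 = 316 (mod 893).
  Combine with x ≡ 39 (mod 42): write x = 316 + 893·t and require 316 + 893·t ≡ 39 (mod 42), i.e. 893·t ≡ 39 − 316 ≡ 17 (mod 42). Since 893^(−1) ≡ 23 (mod 42) (893 ≡ 11 (mod 42)), t ≡ 23·17 ≡ 13 (mod 42). So x ≡ 316 + 893·13 = 11925 (mod 37506).
Unique solution in [0, 37506): x = 11925.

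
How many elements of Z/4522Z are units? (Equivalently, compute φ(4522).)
An element a ∈ Z/4522Z is a unit iff gcd(a, 4522) = 1, so the number of units is φ(4522). φ is multiplicative, with φ(p^e) = p^e − p^(e−1). Factorise 4522 = 2 · 7 · 17 · 19. Then
  φ(4522) = (2 − 1) · (7 − 1) · (17 − 1) · (19 − 1) = 1 · 6 · 16 · 18 = 1728.

Final answer: Z/4522Z has φ(4522) = 1728 units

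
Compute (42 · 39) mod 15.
3

Reduce the factors first: 42 ≡ 12, 39 ≡ 9 (mod 15), so 42 · 39 ≡ 12 · 9 (mod 15). 12 · 9 = 108. Dividing by 15: 108 = 7·15 + 3. So (42 · 39) mod 15 = 3.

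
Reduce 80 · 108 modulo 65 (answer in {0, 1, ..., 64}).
60

Reduce the factors first: 80 ≡ 15, 108 ≡ 43 (mod 65), so 80 · 108 ≡ 15 · 43 (mod 65). 15 · 43 = 645. Dividing by 65: 645 = 9·65 + 60. So (80 · 108) mod 65 = 60.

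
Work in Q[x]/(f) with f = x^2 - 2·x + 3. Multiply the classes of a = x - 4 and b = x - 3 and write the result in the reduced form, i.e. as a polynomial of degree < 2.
First multiply in Q[x] without reducing: a · b = x^2 - 7·x + 12. Now divide by f(x) = x^2 - 2·x + 3, eliminating the leading term at each step:
  leading term x^2: subtract (1)·f(x) = x^2 - 2·x + 3, leaving 9 - 5·x
The degree is now < 2, so this is the remainder. Hence a · b ≡ 9 - 5·x in Q[x]/(f).

Final answer: a · b ≡ 9 - 5·x (mod f(x))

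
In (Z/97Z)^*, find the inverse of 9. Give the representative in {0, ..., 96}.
Apply the extended Euclidean algorithm to (97, 9), tracking rows (r, s, t) with s·97 + t·9 = r. Each division r_prev = q·r_cur + r_new produces the new row as (previous row) − q·(current row):
  row A: (97, 1, 0)   [1·97 + 0·9 = 97]
  row B: (9, 0, 1)   [0·97 + 1·9 = 9]
  97 = 10·9 + 7   → row C = row A − 10·row B = (7, 1, −10)   [check: 1·97 − 10·9 = 7]
  9 = 1·7 + 2   → row D = row B − 1·row C = (2, −1, 11)   [check: −1·97 + 11·9 = 2]
  7 = 3·2 + 1   → row E = row C − 3·row D = (1, 4, −43)   [check: 4·97 − 43·9 = 1]
  2 = 2·1 + 0   → remainder 0, stop. gcd = 1 (last nonzero row E).
The gcd is 1, so 9 is invertible mod 97. The last nonzero row gives 4·97 − 43·9 = 1, so t = −43. So 9^(−1) ≡ −43 ≡ 54 (mod 97). Verify: 9 · 54 = 486 ≡ 1 (mod 97). ✓

Final answer: 9^(−1) ≡ 54 (mod 97)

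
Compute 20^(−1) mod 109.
20^(−1) ≡ 60 (mod 109)

Apply the extended Euclidean algorithm to (109, 20), tracking rows (r, s, t) with s·109 + t·20 = r. Each division r_prev = q·r_cur + r_new produces the new row as (previous row) − q·(current row):
  row A: (109, 1, 0)   [1·109 + 0·20 = 109]
  row B: (20, 0, 1)   [0·109 + 1·20 = 20]
  109 = 5·20 + 9   → row C = row A − 5·row B = (9, 1, −5)   [check: 1·109 − 5·20 = 9]
  20 = 2·9 + 2   → row D = row B − 2·row C = (2, −2, 11)   [check: −2·109 + 11·20 = 2]
  9 = 4·2 + 1   → row E = row C − 4·row D = (1, 9, −49)   [check: 9·109 − 49·20 = 1]
  2 = 2·1 + 0   → remainder 0, stop. gcd = 1 (last nonzero row E).
The gcd is 1, so 20 is invertible mod 109. The last nonzero row gives 9·109 − 49·20 = 1, so t = −49. So 20^(−1) ≡ −49 ≡ 60 (mod 109). Verify: 20 · 60 = 1200 ≡ 1 (mod 109). ✓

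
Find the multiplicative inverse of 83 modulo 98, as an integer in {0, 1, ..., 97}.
83^(−1) ≡ 13 (mod 98)

Apply the extended Euclidean algorithm to (98, 83), tracking rows (r, s, t) with s·98 + t·83 = r. Each division r_prev = q·r_cur + r_new produces the new row as (previous row) − q·(current row):
  row A: (98, 1, 0)   [1·98 + 0·83 = 98]
  row B: (83, 0, 1)   [0·98 + 1·83 = 83]
  98 = 1·83 + 15   → row C = row A − 1·row B = (15, 1, −1)   [check: 1·98 − 1·83 = 15]
  83 = 5·15 + 8   → row D = row B − 5·row C = (8, −5, 6)   [check: −5·98 + 6·83 = 8]
  15 = 1·8 + 7   → row E = row C − 1·row D = (7, 6, −7)   [check: 6·98 − 7·83 = 7]
  8 = 1·7 + 1   → row F = row D − 1·row E = (1, −11, 13)   [check: −11·98 + 13·83 = 1]
  7 = 7·1 + 0   → remainder 0, stop. gcd = 1 (last nonzero row F).
The gcd is 1, so 83 is invertible mod 98. The last nonzero row gives −11·98 + 13·83 = 1, so t = 13. So 83^(−1) ≡ 13 (mod 98). Verify: 83 · 13 = 1079 ≡ 1 (mod 98). ✓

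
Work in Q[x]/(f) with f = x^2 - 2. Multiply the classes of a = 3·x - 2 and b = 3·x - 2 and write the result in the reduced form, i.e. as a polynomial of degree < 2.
First multiply in Q[x] without reducing: a · b = 9·x^2 - 12·x + 4. Now divide by f(x) = x^2 - 2, eliminating the leading term at each step:
  leading term 9·x^2: subtract (9)·f(x) = 9·x^2 - 18, leaving 22 - 12·x
The degree is now < 2, so this is the remainder. Hence a · b ≡ 22 - 12·x in Q[x]/(f).

Final answer: a · b ≡ 22 - 12·x (mod f(x))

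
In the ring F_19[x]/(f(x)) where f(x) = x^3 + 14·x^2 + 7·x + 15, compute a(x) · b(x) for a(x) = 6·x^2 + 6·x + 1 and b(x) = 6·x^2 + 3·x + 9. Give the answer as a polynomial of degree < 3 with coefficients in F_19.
a · b ≡ 8·x^2 + 7·x + 14 (mod f(x))

Multiply as integer polynomials: a · b = 36·x^4 + 54·x^3 + 78·x^2 + 57·x + 9. Reducing coefficients mod 19: a · b ≡ 17·x^4 + 16·x^3 + 2·x^2 + 9. Now divide by f(x) = x^3 + 14·x^2 + 7·x + 15 in F_19[x], eliminating the leading term at each step:
  leading term 17·x^4: subtract (17·x)·f(x) = 17·x^4 + 10·x^3 + 5·x^2 + 8·x, leaving 6·x^3 + 16·x^2 + 11·x + 9 (coefficients mod 19)
  leading term 6·x^3: subtract (6)·f(x) = 6·x^3 + 8·x^2 + 4·x + 14, leaving 8·x^2 + 7·x + 14 (coefficients mod 19)
The degree is now < 3, so this is the remainder. Hence a · b ≡ 8·x^2 + 7·x + 14 in F_19[x]/(f).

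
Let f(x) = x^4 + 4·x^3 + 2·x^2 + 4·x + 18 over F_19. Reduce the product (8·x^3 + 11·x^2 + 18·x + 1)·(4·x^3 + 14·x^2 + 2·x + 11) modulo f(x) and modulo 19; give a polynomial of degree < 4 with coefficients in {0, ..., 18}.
a · b ≡ 13·x^3 + 16·x^2 + 2·x + 1 (mod f(x))

Multiply as integer polynomials: a · b = 32·x^6 + 156·x^5 + 242·x^4 + 366·x^3 + 171·x^2 + 200·x + 11. Reducing coefficients mod 19: a · b ≡ 13·x^6 + 4·x^5 + 14·x^4 + 5·x^3 + 10·x + 11. Now divide by f(x) = x^4 + 4·x^3 + 2·x^2 + 4·x + 18 in F_19[x], eliminating the leading term at each step:
  leading term 13·x^6: subtract (13·x^2)·f(x) = 13·x^6 + 14·x^5 + 7·x^4 + 14·x^3 + 6·x^2, leaving 9·x^5 + 7·x^4 + 10·x^3 + 13·x^2 + 10·x + 11 (coefficients mod 19)
  leading term 9·x^5: subtract (9·x)·f(x) = 9·x^5 + 17·x^4 + 18·x^3 + 17·x^2 + 10·x, leaving 9·x^4 + 11·x^3 + 15·x^2 + 11 (coefficients mod 19)
  leading term 9·x^4: subtract (9)·f(x) = 9·x^4 + 17·x^3 + 18·x^2 + 17·x + 10, leaving 13·x^3 + 16·x^2 + 2·x + 1 (coefficients mod 19)
The degree is now < 4, so this is the remainder. Hence a · b ≡ 13·x^3 + 16·x^2 + 2·x + 1 in F_19[x]/(f).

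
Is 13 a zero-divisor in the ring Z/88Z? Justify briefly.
NO

gcd(13, 88) = 1, so 13 is a unit in Z/88Z (it has a multiplicative inverse). A unit cannot be a zero-divisor: if 13·b ≡ 0 then multiplying both sides by 13^(−1) gives b ≡ 0. So 13 is not a zero-divisor.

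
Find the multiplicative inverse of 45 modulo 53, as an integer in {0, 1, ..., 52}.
45^(−1) ≡ 33 (mod 53)

Apply the extended Euclidean algorithm to (53, 45), tracking rows (r, s, t) with s·53 + t·45 = r. Each division r_prev = q·r_cur + r_new produces the new row as (previous row) − q·(current row):
  row A: (53, 1, 0)   [1·53 + 0·45 = 53]
  row B: (45, 0, 1)   [0·53 + 1·45 = 45]
  53 = 1·45 + 8   → row C = row A − 1·row B = (8, 1, −1)   [check: 1·53 − 1·45 = 8]
  45 = 5·8 + 5   → row D = row B − 5·row C = (5, −5, 6)   [check: −5·53 + 6·45 = 5]
  8 = 1·5 + 3   → row E = row C − 1·row D = (3, 6, −7)   [check: 6·53 − 7·45 = 3]
  5 = 1·3 + 2   → row F = row D − 1·row E = (2, −11, 13)   [check: −11·53 + 13·45 = 2]
  3 = 1·2 + 1   → row G = row E − 1·row F = (1, 17, −20)   [check: 17·53 − 20·45 = 1]
  2 = 2·1 + 0   → remainder 0, stop. gcd = 1 (last nonzero row G).
The gcd is 1, so 45 is invertible mod 53. The last nonzero row gives 17·53 − 20·45 = 1, so t = −20. So 45^(−1) ≡ −20 ≡ 33 (mod 53). Verify: 45 · 33 = 1485 ≡ 1 (mod 53). ✓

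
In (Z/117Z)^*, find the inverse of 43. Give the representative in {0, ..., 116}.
43^(−1) ≡ 49 (mod 117)

Apply the extended Euclidean algorithm to (117, 43), tracking rows (r, s, t) with s·117 + t·43 = r. Each division r_prev = q·r_cur + r_new produces the new row as (previous row) − q·(current row):
  row A: (117, 1, 0)   [1·117 + 0·43 = 117]
  row B: (43, 0, 1)   [0·117 + 1·43 = 43]
  117 = 2·43 + 31   → row C = row A − 2·row B = (31, 1, −2)   [check: 1·117 − 2·43 = 31]
  43 = 1·31 + 12   → row D = row B − 1·row C = (12, −1, 3)   [check: −1·117 + 3·43 = 12]
  31 = 2·12 + 7   → row E = row C − 2·row D = (7, 3, −8)   [check: 3·117 − 8·43 = 7]
  12 = 1·7 + 5   → row F = row D − 1·row E = (5, −4, 11)   [check: −4·117 + 11·43 = 5]
  7 = 1·5 + 2   → row G = row E − 1·row F = (2, 7, −19)   [check: 7·117 − 19·43 = 2]
  5 = 2·2 + 1   → row H = row F − 2·row G = (1, −18, 49)   [check: −18·117 + 49·43 = 1]
  2 = 2·1 + 0   → remainder 0, stop. gcd = 1 (last nonzero row H).
The gcd is 1, so 43 is invertible mod 117. The last nonzero row gives −18·117 + 49·43 = 1, so t = 49. So 43^(−1) ≡ 49 (mod 117). Verify: 43 · 49 = 2107 ≡ 1 (mod 117). ✓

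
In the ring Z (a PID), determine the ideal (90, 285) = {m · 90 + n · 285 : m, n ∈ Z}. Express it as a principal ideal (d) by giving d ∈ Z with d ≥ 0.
In the PID Z, (a, b) is generated by gcd(a, b). Compute gcd(285, 90) with the extended Euclidean algorithm, tracking rows (r, s, t) with s·285 + t·90 = r:
  row A: (285, 1, 0)   [1·285 + 0·90 = 285]
  row B: (90, 0, 1)   [0·285 + 1·90 = 90]
  285 = 3·90 + 15   → row C = row A − 3·row B = (15, 1, −3)   [check: 1·285 − 3·90 = 15]
  90 = 6·15 + 0   → remainder 0, stop. gcd = 15 (last nonzero row C).
So gcd(90, 285) = 15, with Bézout identity 1·285 − 3·90 = 15. Containment (⊇): the Bézout identity exhibits 15 as an element of (90, 285), giving (15) ⊆ (90, 285). Containment (⊆): since 15 | 90 and 15 | 285 (90 = 15·6, 285 = 15·19), every Z-linear combination of 90 and 285 is divisible by 15, so (90, 285) ⊆ (15). Therefore (90, 285) = (15), d = 15.

Final answer: (90, 285) = (15); d = 15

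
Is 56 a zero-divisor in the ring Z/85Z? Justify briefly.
gcd(56, 85) = 1, so 56 is a unit in Z/85Z (it has a multiplicative inverse). A unit cannot be a zero-divisor: if 56·b ≡ 0 then multiplying both sides by 56^(−1) gives b ≡ 0. So 56 is not a zero-divisor.

Final answer: NO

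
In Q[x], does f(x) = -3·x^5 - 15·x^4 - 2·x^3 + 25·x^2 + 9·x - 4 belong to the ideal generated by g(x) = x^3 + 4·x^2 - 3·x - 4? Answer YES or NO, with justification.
YES

In Q[x] the ideal (g) consists of all multiples of g, so f ∈ (g) iff g | f, i.e. iff the remainder of f on division by g is 0. Divide f by g (g is monic, so eliminate the leading term of the running remainder at each step):
  leading term -3·x^5: subtract (-3·x^2)·g(x) = -3·x^5 - 12·x^4 + 9·x^3 + 12·x^2, leaving -3·x^4 - 11·x^3 + 13·x^2 + 9·x - 4
  leading term -3·x^4: subtract (-3·x)·g(x) = -3·x^4 - 12·x^3 + 9·x^2 + 12·x, leaving x^3 + 4·x^2 - 3·x - 4
  leading term x^3: subtract (1)·g(x) = x^3 + 4·x^2 - 3·x - 4, leaving 0
The remainder is 0, so f(x) = g(x) · h(x) with h(x) = -3·x^2 - 3·x + 1. Hence g | f, i.e. f ∈ (g).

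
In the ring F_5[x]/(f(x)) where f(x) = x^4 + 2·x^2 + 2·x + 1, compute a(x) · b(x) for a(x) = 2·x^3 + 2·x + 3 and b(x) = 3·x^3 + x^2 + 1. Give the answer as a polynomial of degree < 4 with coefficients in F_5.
a · b ≡ 2·x^3 + 2·x + 4 (mod f(x))

Multiply as integer polynomials: a · b = 6·x^6 + 2·x^5 + 6·x^4 + 13·x^3 + 3·x^2 + 2·x + 3. Reducing coefficients mod 5: a · b ≡ x^6 + 2·x^5 + x^4 + 3·x^3 + 3·x^2 + 2·x + 3. Now divide by f(x) = x^4 + 2·x^2 + 2·x + 1 in F_5[x], eliminating the leading term at each step:
  leading term x^6: subtract (x^2)·f(x) = x^6 + 2·x^4 + 2·x^3 + x^2, leaving 2·x^5 + 4·x^4 + x^3 + 2·x^2 + 2·x + 3 (coefficients mod 5)
  leading term 2·x^5: subtract (2·x)·f(x) = 2·x^5 + 4·x^3 + 4·x^2 + 2·x, leaving 4·x^4 + 2·x^3 + 3·x^2 + 3 (coefficients mod 5)
  leading term 4·x^4: subtract (4)·f(x) = 4·x^4 + 3·x^2 + 3·x + 4, leaving 2·x^3 + 2·x + 4 (coefficients mod 5)
The degree is now < 4, so this is the remainder. Hence a · b ≡ 2·x^3 + 2·x + 4 in F_5[x]/(f).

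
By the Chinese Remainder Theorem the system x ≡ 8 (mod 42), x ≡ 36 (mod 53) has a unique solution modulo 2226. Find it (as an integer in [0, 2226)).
x ≡ 1520 (mod 2226); the representative in [0, 2226) is 1520

The moduli 42, 53 are pairwise coprime, so by the CRT there is a unique solution mod 42·53 = 2226.
Solve by successive substitution. Start with x ≡ 8 (mod 42).
  Combine with x ≡ 36 (mod 53): write x = 8 + 42·t and require 8 + 42·t ≡ 36 (mod 53), i.e. 42·t ≡ 36 − 8 ≡ 28 (mod 53). Since 42^(−1) ≡ 24 (mod 53), t ≡ 24·28 ≡ 36 (mod 53). So x ≡ 8 + 42·36 = 1520 (mod 2226).
Unique solution in [0, 2226): x = 1520.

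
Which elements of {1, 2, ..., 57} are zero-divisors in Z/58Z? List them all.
nonzero zero-divisors of Z/58Z = {2, 4, 6, 8, 10, 12, 14, 16, 18, 20, 22, 24, 26, 28, 29, 30, 32, 34, 36, 38, 40, 42, 44, 46, 48, 50, 52, 54, 56}

An element a ∈ Z/58Z (with a ≠ 0) is a zero-divisor iff gcd(a, 58) > 1 (because a is a unit precisely when gcd(a, n) = 1, and in Z/nZ every nonzero, non-unit element is a zero-divisor). Scan a = 1, ..., 57 and keep those with gcd(a, 58) > 1:
  gcd(2, 58) = 2, gcd(4, 58) = 2, gcd(6, 58) = 2, gcd(8, 58) = 2, gcd(10, 58) = 2, gcd(12, 58) = 2, gcd(14, 58) = 2, gcd(16, 58) = 2, gcd(18, 58) = 2, gcd(20, 58) = 2, gcd(22, 58) = 2, gcd(24, 58) = 2, gcd(26, 58) = 2, gcd(28, 58) = 2, gcd(29, 58) = 29, gcd(30, 58) = 2, gcd(32, 58) = 2, gcd(34, 58) = 2, gcd(36, 58) = 2, gcd(38, 58) = 2, gcd(40, 58) = 2, gcd(42, 58) = 2, gcd(44, 58) = 2, gcd(46, 58) = 2, gcd(48, 58) = 2, gcd(50, 58) = 2, gcd(52, 58) = 2, gcd(54, 58) = 2, gcd(56, 58) = 2.
All other a ∈ {1, ..., 57} have gcd(a, 58) = 1 and are units. So the nonzero zero-divisors are exactly the 29 values of a appearing in this scan.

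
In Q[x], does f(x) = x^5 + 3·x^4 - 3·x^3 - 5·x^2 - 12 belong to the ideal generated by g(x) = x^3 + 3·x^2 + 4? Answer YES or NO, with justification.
YES

In Q[x] the ideal (g) consists of all multiples of g, so f ∈ (g) iff g | f, i.e. iff the remainder of f on division by g is 0. Divide f by g (g is monic, so eliminate the leading term of the running remainder at each step):
  leading term x^5: subtract (x^2)·g(x) = x^5 + 3·x^4 + 4·x^2, leaving -3·x^3 - 9·x^2 - 12
  leading term -3·x^3: subtract (-3)·g(x) = -3·x^3 - 9·x^2 - 12, leaving 0
The remainder is 0, so f(x) = g(x) · h(x) with h(x) = x^2 - 3. Hence g | f, i.e. f ∈ (g).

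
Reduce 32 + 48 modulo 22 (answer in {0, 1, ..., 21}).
Reduce the summands first: 32 ≡ 10, 48 ≡ 4 (mod 22), so 32 + 48 ≡ 10 + 4 (mod 22). 10 + 4 = 14; 14 = 0·22 + 14, so (32 + 48) mod 22 = 14.

Final answer: 14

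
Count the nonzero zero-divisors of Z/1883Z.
Z/1883Z has 274 nonzero zero-divisors

In Z/1883Z each nonzero element is either a unit (gcd with 1883 is 1) or a zero-divisor (gcd > 1). The number of units is φ(1883): factorise 1883 = 7 · 269, so φ(1883) = (7 − 1) · (269 − 1) = 6 · 268 = 1608. The nonzero elements number 1883 − 1 = 1882. Hence the nonzero zero-divisors number 1882 − 1608 = 274.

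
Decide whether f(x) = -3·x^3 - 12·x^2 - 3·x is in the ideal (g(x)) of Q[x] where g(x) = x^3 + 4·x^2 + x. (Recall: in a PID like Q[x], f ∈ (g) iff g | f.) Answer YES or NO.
In Q[x] the ideal (g) consists of all multiples of g, so f ∈ (g) iff g | f, i.e. iff the remainder of f on division by g is 0. Divide f by g (g is monic, so eliminate the leading term of the running remainder at each step):
  leading term -3·x^3: subtract (-3)·g(x) = -3·x^3 - 12·x^2 - 3·x, leaving 0
The remainder is 0, so f(x) = g(x) · h(x) with h(x) = -3. Hence g | f, i.e. f ∈ (g).

Final answer: YES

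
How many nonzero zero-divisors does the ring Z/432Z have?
Z/432Z has 287 nonzero zero-divisors

In Z/432Z each nonzero element is either a unit (gcd with 432 is 1) or a zero-divisor (gcd > 1). The number of units is φ(432): factorise 432 = 2^4 · 3^3, so φ(432) = (2^4 − 2^3) · (3^3 − 3^2) = 8 · 18 = 144. The nonzero elements number 432 − 1 = 431. Hence the nonzero zero-divisors number 431 − 144 = 287.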